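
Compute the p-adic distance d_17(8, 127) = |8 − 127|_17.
d_17(8, 127) = 1/17

Step 1 — x − y = 8 − 127 = -119. Step 2 — v_17(-119) = 1 (factor: -119 = −(17^1 · 7); the sign does not affect v_p). Step 3 — |x − y|_17 = 17^{-1} = 1/17.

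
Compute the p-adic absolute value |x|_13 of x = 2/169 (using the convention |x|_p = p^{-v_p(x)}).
|2/169|_13 = 169

Step 1 — compute v_13(x) by factoring powers of 13 out of the numerator and denominator: v_13(2/169) = -2. Step 2 — apply |x|_p = p^{-v_p(x)} = 13^{2} = 169.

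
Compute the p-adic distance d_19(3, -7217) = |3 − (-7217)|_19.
d_19(3, -7217) = 1/361

Step 1 — x − y = 3 − (-7217) = 7220. Step 2 — v_19(7220) = 2 (factor: 7220 = (19^2 · 20); the sign does not affect v_p). Step 3 — |x − y|_19 = 19^{-2} = 1/361.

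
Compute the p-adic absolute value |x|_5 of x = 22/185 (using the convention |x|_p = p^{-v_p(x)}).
|22/185|_5 = 5

Step 1 — compute v_5(x) by factoring powers of 5 out of the numerator and denominator: v_5(22/185) = -1. Step 2 — apply |x|_p = p^{-v_p(x)} = 5^{1} = 5.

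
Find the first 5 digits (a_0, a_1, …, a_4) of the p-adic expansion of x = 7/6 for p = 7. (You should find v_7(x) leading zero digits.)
(a_0, …, a_4) = (0, 6, 5, 5, 5)

v_7(7/6) = 1, so a_0 = ... = a_0 = 0. Factor out: x = 7^1 · u with u = 1/6 a unit in ℤ_7. Expand u iteratively via a_{v+i} = u_i mod 7, u_{i+1} = (u_i − a_{v+i})/7:
  u_0 = 1/6;  a_1 = 6;  u_1 = (u_0 − 6)/7 = -5/6
  u_1 = -5/6;  a_2 = 5;  u_2 = (u_1 − 5)/7 = -5/6
  u_2 = -5/6;  a_3 = 5;  u_3 = (u_2 − 5)/7 = -5/6
  u_3 = -5/6;  a_4 = 5;  u_4 = (u_3 − 5)/7 = -5/6
Digits: (0, 6, 5, 5, 5).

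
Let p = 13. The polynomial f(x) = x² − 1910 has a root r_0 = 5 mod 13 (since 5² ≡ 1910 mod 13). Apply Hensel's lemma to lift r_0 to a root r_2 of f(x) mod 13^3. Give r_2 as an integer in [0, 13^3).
r_2 = 1968 (mod 2197)

Hensel's recurrence: r_{i+1} = r_i − f(r_i)·(f′(r_i))^{-1} mod 13^{i+2}, with f′(x) = 2x. Iterate:
  r_0 = 5 (mod 13)
  r_1 = 109 (mod 169)
  r_2 = 1968 (mod 2197)
Final: r_2 = 1968, and one checks f(r_2) ≡ 0 mod 13^3.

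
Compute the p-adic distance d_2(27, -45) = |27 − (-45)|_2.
d_2(27, -45) = 1/8

Step 1 — x − y = 27 − (-45) = 72. Step 2 — v_2(72) = 3 (factor: 72 = (2^3 · 9); the sign does not affect v_p). Step 3 — |x − y|_2 = 2^{-3} = 1/8.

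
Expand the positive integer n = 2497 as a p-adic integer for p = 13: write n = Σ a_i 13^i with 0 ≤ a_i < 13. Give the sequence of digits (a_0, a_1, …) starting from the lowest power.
(a_0, a_1, …) = (1, 10, 1, 1)

Repeated division by 13 gives the digits low-to-high: 2497 = 1 + 10·13^1 + 1·13^2 + 1·13^3. Digit sequence: (1, 10, 1, 1).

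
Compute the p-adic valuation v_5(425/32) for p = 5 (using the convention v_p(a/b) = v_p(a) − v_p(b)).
v_5(425/32) = 2

Factor powers of 5 from the numerator and denominator of the reduced fraction: 425 = 5^2 · 17 and 32 = 5^0 · 32. Apply v_p(a/b) = v_p(a) − v_p(b): v_5(425/32) = 2 − 0 = 2.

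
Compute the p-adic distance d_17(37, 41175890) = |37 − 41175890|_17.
d_17(37, 41175890) = 1/1419857

Step 1 — x − y = 37 − 41175890 = -41175853. Step 2 — v_17(-41175853) = 5 (factor: -41175853 = −(17^5 · 29); the sign does not affect v_p). Step 3 — |x − y|_17 = 17^{-5} = 1/1419857.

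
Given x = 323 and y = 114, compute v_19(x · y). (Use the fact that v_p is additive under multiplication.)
v_19(36822) = 2

v_p(x) = 1 (factor: 323 = 19^1 · 17); v_p(y) = 1 (factor: 114 = 19^1 · 6). Additivity: v_p(xy) = v_p(x) + v_p(y) = 1 + 1 = 2. (Direct check: xy = 36822 = 19^2 · (102).)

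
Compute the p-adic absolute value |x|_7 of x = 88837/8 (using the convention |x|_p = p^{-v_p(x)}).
|88837/8|_7 = 1/2401

Step 1 — compute v_7(x) by factoring powers of 7 out of the numerator and denominator: v_7(88837/8) = 4. Step 2 — apply |x|_p = p^{-v_p(x)} = 7^{-4} = 1/2401.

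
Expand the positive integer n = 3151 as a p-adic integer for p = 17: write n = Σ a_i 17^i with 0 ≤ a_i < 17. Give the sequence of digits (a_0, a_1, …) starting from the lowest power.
(a_0, a_1, …) = (6, 15, 10)

Repeated division by 17 gives the digits low-to-high: 3151 = 6 + 15·17^1 + 10·17^2. Digit sequence: (6, 15, 10).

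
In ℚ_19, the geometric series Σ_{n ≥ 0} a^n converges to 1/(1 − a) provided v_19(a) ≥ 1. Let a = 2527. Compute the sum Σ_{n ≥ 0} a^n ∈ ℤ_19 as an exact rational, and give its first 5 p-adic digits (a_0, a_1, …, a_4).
Σ a^n = 1/(1 − a) = -1/2526;  first 5 digits = (1, 0, 7, 0, 11)

v_19(a) = 2 ≥ 1, so the series converges in ℤ_19 to 1/(1 − a) = 1/(1 − 2527) = -1/2526. Expand this rational in ℤ_19: compute digits iteratively via d_i = x_i mod 19, x_{i+1} = (x_i − d_i)/19. The first 5 digits are (1, 0, 7, 0, 11).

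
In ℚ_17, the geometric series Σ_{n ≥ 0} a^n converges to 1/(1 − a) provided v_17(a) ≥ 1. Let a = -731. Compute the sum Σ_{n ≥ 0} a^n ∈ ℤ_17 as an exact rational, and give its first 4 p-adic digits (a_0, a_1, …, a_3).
Σ a^n = 1/(1 − a) = 1/732;  first 4 digits = (1, 8, 10, 8)

v_17(a) = 1 ≥ 1, so the series converges in ℤ_17 to 1/(1 − a) = 1/(1 − (-731)) = 1/732. Expand this rational in ℤ_17: compute digits iteratively via d_i = x_i mod 17, x_{i+1} = (x_i − d_i)/17. The first 4 digits are (1, 8, 10, 8).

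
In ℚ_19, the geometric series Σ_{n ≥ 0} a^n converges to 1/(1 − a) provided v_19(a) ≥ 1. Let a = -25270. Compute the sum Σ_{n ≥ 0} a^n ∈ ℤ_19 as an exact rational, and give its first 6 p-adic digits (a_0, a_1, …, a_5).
Σ a^n = 1/(1 − a) = 1/25271;  first 6 digits = (1, 0, 6, 15, 16, 10)

v_19(a) = 2 ≥ 1, so the series converges in ℤ_19 to 1/(1 − a) = 1/(1 − (-25270)) = 1/25271. Expand this rational in ℤ_19: compute digits iteratively via d_i = x_i mod 19, x_{i+1} = (x_i − d_i)/19. The first 6 digits are (1, 0, 6, 15, 16, 10).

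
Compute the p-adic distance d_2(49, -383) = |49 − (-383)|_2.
d_2(49, -383) = 1/16

Step 1 — x − y = 49 − (-383) = 432. Step 2 — v_2(432) = 4 (factor: 432 = (2^4 · 27); the sign does not affect v_p). Step 3 — |x − y|_2 = 2^{-4} = 1/16.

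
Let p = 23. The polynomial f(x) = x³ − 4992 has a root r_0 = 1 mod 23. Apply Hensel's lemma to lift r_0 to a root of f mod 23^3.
r_2 = 6602 (mod 12167)

Hensel: r_{i+1} = r_i − f(r_i)/f′(r_i) mod 23^{i+2}, where f′(x) = 3x². Iterate:
  r_0 = 1 (mod 23)
  r_1 = 254 (mod 529)
  r_2 = 6602 (mod 12167)
Final: r = 6602 with f(r) ≡ 0 mod 23^3.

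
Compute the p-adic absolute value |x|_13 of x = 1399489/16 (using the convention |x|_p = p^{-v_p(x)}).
|1399489/16|_13 = 1/28561

Step 1 — compute v_13(x) by factoring powers of 13 out of the numerator and denominator: v_13(1399489/16) = 4. Step 2 — apply |x|_p = p^{-v_p(x)} = 13^{-4} = 1/28561.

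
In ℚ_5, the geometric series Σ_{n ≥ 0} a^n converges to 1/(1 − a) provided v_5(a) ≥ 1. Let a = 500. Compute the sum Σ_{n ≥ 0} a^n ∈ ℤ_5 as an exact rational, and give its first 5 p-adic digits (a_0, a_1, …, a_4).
Σ a^n = 1/(1 − a) = -1/499;  first 5 digits = (1, 0, 0, 4, 0)

v_5(a) = 3 ≥ 1, so the series converges in ℤ_5 to 1/(1 − a) = 1/(1 − 500) = -1/499. Expand this rational in ℤ_5: compute digits iteratively via d_i = x_i mod 5, x_{i+1} = (x_i − d_i)/5. The first 5 digits are (1, 0, 0, 4, 0).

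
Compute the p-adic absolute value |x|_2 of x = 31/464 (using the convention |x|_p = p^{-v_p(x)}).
|31/464|_2 = 16

Step 1 — compute v_2(x) by factoring powers of 2 out of the numerator and denominator: v_2(31/464) = -4. Step 2 — apply |x|_p = p^{-v_p(x)} = 2^{4} = 16.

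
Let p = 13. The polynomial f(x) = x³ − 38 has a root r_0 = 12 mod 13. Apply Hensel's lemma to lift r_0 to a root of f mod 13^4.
r_3 = 13363 (mod 28561)

Hensel: r_{i+1} = r_i − f(r_i)/f′(r_i) mod 13^{i+2}, where f′(x) = 3x². Iterate:
  r_0 = 12 (mod 13)
  r_1 = 12 (mod 169)
  r_2 = 181 (mod 2197)
  r_3 = 13363 (mod 28561)
Final: r = 13363 with f(r) ≡ 0 mod 13^4.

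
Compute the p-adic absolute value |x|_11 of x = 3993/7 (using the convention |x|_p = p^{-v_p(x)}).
|3993/7|_11 = 1/1331

Step 1 — compute v_11(x) by factoring powers of 11 out of the numerator and denominator: v_11(3993/7) = 3. Step 2 — apply |x|_p = p^{-v_p(x)} = 11^{-3} = 1/1331.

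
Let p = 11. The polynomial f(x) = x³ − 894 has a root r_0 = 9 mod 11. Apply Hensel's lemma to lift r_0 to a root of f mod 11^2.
r_1 = 53 (mod 121)

Hensel: r_{i+1} = r_i − f(r_i)/f′(r_i) mod 11^{i+2}, where f′(x) = 3x². Iterate:
  r_0 = 9 (mod 11)
  r_1 = 53 (mod 121)
Final: r = 53 with f(r) ≡ 0 mod 11^2.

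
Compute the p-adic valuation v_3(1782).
v_3(1782) = 4

v_3(n) is the largest exponent k such that 3^k divides n. Factor out: 1782 = 3^4 · 22. (Sign doesn't affect v_p.) So v_3(1782) = 4.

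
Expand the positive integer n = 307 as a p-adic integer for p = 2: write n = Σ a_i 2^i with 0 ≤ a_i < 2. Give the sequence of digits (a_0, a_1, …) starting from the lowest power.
(a_0, a_1, …) = (1, 1, 0, 0, 1, 1, 0, 0, 1)

Repeated division by 2 gives the digits low-to-high: 307 = 1 + 1·2^1 + 1·2^4 + 1·2^5 + 1·2^8. Digit sequence: (1, 1, 0, 0, 1, 1, 0, 0, 1).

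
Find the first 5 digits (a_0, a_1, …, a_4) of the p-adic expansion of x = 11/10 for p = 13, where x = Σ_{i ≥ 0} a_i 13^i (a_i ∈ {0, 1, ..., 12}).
(a_0, …, a_4) = (5, 1, 9, 11, 3)

v_13(11/10) = 0 (numerator and denominator both coprime to 13), so x ∈ ℤ_13^×. Compute digits iteratively via a_i = x_i mod 13, x_{i+1} = (x_i − a_i)/13, with x_0 = x:
  x_0 = 11/10;  a_0 = 5;  x_1 = (x_0 − 5)/13 = -3/10
  x_1 = -3/10;  a_1 = 1;  x_2 = (x_1 − 1)/13 = -1/10
  x_2 = -1/10;  a_2 = 9;  x_3 = (x_2 − 9)/13 = -7/10
  x_3 = -7/10;  a_3 = 11;  x_4 = (x_3 − 11)/13 = -9/10
  x_4 = -9/10;  a_4 = 3;  x_5 = (x_4 − 3)/13 = -3/10
Digits: (5, 1, 9, 11, 3).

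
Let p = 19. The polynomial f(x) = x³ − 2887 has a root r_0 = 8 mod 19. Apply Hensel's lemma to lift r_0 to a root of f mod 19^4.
r_3 = 24841 (mod 130321)

Hensel: r_{i+1} = r_i − f(r_i)/f′(r_i) mod 19^{i+2}, where f′(x) = 3x². Iterate:
  r_0 = 8 (mod 19)
  r_1 = 293 (mod 361)
  r_2 = 4264 (mod 6859)
  r_3 = 24841 (mod 130321)
Final: r = 24841 with f(r) ≡ 0 mod 19^4.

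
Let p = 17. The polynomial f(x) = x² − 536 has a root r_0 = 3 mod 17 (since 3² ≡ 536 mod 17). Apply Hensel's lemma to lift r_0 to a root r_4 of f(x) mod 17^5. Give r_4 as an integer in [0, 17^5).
r_4 = 1201512 (mod 1419857)

Hensel's recurrence: r_{i+1} = r_i − f(r_i)·(f′(r_i))^{-1} mod 17^{i+2}, with f′(x) = 2x. Iterate:
  r_0 = 3 (mod 17)
  r_1 = 139 (mod 289)
  r_2 = 2740 (mod 4913)
  r_3 = 32218 (mod 83521)
  r_4 = 1201512 (mod 1419857)
Final: r_4 = 1201512, and one checks f(r_4) ≡ 0 mod 17^5.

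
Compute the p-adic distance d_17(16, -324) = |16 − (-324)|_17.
d_17(16, -324) = 1/17

Step 1 — x − y = 16 − (-324) = 340. Step 2 — v_17(340) = 1 (factor: 340 = (17^1 · 20); the sign does not affect v_p). Step 3 — |x − y|_17 = 17^{-1} = 1/17.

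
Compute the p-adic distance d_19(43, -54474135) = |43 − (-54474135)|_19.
d_19(43, -54474135) = 1/2476099

Step 1 — x − y = 43 − (-54474135) = 54474178. Step 2 — v_19(54474178) = 5 (factor: 54474178 = (19^5 · 22); the sign does not affect v_p). Step 3 — |x − y|_19 = 19^{-5} = 1/2476099.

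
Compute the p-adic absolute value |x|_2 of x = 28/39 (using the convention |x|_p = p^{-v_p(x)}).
|28/39|_2 = 1/4

Step 1 — compute v_2(x) by factoring powers of 2 out of the numerator and denominator: v_2(28/39) = 2. Step 2 — apply |x|_p = p^{-v_p(x)} = 2^{-2} = 1/4.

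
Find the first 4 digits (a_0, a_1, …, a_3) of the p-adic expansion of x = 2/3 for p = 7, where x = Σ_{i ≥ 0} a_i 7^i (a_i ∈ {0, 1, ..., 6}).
(a_0, …, a_3) = (3, 2, 2, 2)

v_7(2/3) = 0 (numerator and denominator both coprime to 7), so x ∈ ℤ_7^×. Compute digits iteratively via a_i = x_i mod 7, x_{i+1} = (x_i − a_i)/7, with x_0 = x:
  x_0 = 2/3;  a_0 = 3;  x_1 = (x_0 − 3)/7 = -1/3
  x_1 = -1/3;  a_1 = 2;  x_2 = (x_1 − 2)/7 = -1/3
  x_2 = -1/3;  a_2 = 2;  x_3 = (x_2 − 2)/7 = -1/3
  x_3 = -1/3;  a_3 = 2;  x_4 = (x_3 − 2)/7 = -1/3
Digits: (3, 2, 2, 2).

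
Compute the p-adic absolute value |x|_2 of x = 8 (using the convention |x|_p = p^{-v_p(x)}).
|8|_2 = 1/8

Step 1 — compute v_2(x) by factoring powers of 2 out of the numerator and denominator: v_2(8) = 3. Step 2 — apply |x|_p = p^{-v_p(x)} = 2^{-3} = 1/8.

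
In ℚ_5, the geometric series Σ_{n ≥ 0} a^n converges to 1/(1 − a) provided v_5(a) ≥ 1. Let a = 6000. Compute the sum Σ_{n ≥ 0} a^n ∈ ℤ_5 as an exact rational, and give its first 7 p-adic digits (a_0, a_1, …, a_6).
Σ a^n = 1/(1 − a) = -1/5999;  first 7 digits = (1, 0, 0, 3, 4, 1, 4)

v_5(a) = 3 ≥ 1, so the series converges in ℤ_5 to 1/(1 − a) = 1/(1 − 6000) = -1/5999. Expand this rational in ℤ_5: compute digits iteratively via d_i = x_i mod 5, x_{i+1} = (x_i − d_i)/5. The first 7 digits are (1, 0, 0, 3, 4, 1, 4).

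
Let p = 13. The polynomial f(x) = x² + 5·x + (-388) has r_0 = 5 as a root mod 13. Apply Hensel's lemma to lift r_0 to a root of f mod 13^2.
r_1 = 5 (mod 169)

Hensel: r_{i+1} = r_i − f(r_i)·(f′(r_i))^{-1} mod 13^{i+2}, f′(x) = 2x + 5. Iterate:
  r_0 = 5 (mod 13)
  r_1 = 5 (mod 169)
Final: r = 5 satisfies f(r) ≡ 0 mod 13^2.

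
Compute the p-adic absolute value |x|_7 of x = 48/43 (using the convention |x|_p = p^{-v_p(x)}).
|48/43|_7 = 1

Step 1 — compute v_7(x) by factoring powers of 7 out of the numerator and denominator: v_7(48/43) = 0. Step 2 — apply |x|_p = p^{-v_p(x)} = 7^{0} = 1.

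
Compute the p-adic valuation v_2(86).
v_2(86) = 1

v_2(n) is the largest exponent k such that 2^k divides n. Factor out: 86 = 2^1 · 43. (Sign doesn't affect v_p.) So v_2(86) = 1.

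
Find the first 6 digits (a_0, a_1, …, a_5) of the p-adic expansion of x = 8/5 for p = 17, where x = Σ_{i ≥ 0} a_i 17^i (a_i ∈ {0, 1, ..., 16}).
(a_0, …, a_5) = (5, 10, 13, 6, 3, 10)

v_17(8/5) = 0 (numerator and denominator both coprime to 17), so x ∈ ℤ_17^×. Compute digits iteratively via a_i = x_i mod 17, x_{i+1} = (x_i − a_i)/17, with x_0 = x:
  x_0 = 8/5;  a_0 = 5;  x_1 = (x_0 − 5)/17 = -1/5
  x_1 = -1/5;  a_1 = 10;  x_2 = (x_1 − 10)/17 = -3/5
  x_2 = -3/5;  a_2 = 13;  x_3 = (x_2 − 13)/17 = -4/5
  x_3 = -4/5;  a_3 = 6;  x_4 = (x_3 − 6)/17 = -2/5
  x_4 = -2/5;  a_4 = 3;  x_5 = (x_4 − 3)/17 = -1/5
  x_5 = -1/5;  a_5 = 10;  x_6 = (x_5 − 10)/17 = -3/5
Digits: (5, 10, 13, 6, 3, 10).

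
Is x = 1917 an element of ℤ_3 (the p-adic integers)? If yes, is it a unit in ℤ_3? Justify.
x ∈ ℤ_3 but not a unit; v_3(x) = 3 > 0

ℤ_3 = {x ∈ ℚ_3 : v_3(x) ≥ 0} and ℤ_3^× = {x ∈ ℤ_3 : v_3(x) = 0}. Here v_3(1917) = v_3(num) − v_3(den) = 3; compare against these criteria.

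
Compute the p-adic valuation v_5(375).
v_5(375) = 3

v_5(n) is the largest exponent k such that 5^k divides n. Factor out: 375 = 5^3 · 3. (Sign doesn't affect v_p.) So v_5(375) = 3.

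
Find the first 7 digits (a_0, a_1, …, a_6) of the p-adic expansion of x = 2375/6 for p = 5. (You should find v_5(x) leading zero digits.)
(a_0, …, a_6) = (0, 0, 0, 4, 4, 0, 4)

v_5(2375/6) = 3, so a_0 = ... = a_2 = 0. Factor out: x = 5^3 · u with u = 19/6 a unit in ℤ_5. Expand u iteratively via a_{v+i} = u_i mod 5, u_{i+1} = (u_i − a_{v+i})/5:
  u_0 = 19/6;  a_3 = 4;  u_1 = (u_0 − 4)/5 = -1/6
  u_1 = -1/6;  a_4 = 4;  u_2 = (u_1 − 4)/5 = -5/6
  u_2 = -5/6;  a_5 = 0;  u_3 = (u_2 − 0)/5 = -1/6
  u_3 = -1/6;  a_6 = 4;  u_4 = (u_3 − 4)/5 = -5/6
Digits: (0, 0, 0, 4, 4, 0, 4).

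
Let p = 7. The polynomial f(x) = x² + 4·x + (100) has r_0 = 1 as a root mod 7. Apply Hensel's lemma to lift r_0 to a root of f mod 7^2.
r_1 = 8 (mod 49)

Hensel: r_{i+1} = r_i − f(r_i)·(f′(r_i))^{-1} mod 7^{i+2}, f′(x) = 2x + 4. Iterate:
  r_0 = 1 (mod 7)
  r_1 = 8 (mod 49)
Final: r = 8 satisfies f(r) ≡ 0 mod 7^2.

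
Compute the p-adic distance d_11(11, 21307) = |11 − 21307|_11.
d_11(11, 21307) = 1/1331

Step 1 — x − y = 11 − 21307 = -21296. Step 2 — v_11(-21296) = 3 (factor: -21296 = −(11^3 · 16); the sign does not affect v_p). Step 3 — |x − y|_11 = 11^{-3} = 1/1331.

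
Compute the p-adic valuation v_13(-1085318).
v_13(-1085318) = 4

v_13(n) is the largest exponent k such that 13^k divides n. Factor out: -1085318 = -13^4 · 38. (Sign doesn't affect v_p.) So v_13(-1085318) = 4.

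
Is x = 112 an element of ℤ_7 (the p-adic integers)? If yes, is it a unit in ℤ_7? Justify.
x ∈ ℤ_7 but not a unit; v_7(x) = 1 > 0

ℤ_7 = {x ∈ ℚ_7 : v_7(x) ≥ 0} and ℤ_7^× = {x ∈ ℤ_7 : v_7(x) = 0}. Here v_7(112) = v_7(num) − v_7(den) = 1; compare against these criteria.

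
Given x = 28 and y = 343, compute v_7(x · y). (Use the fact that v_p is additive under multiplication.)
v_7(9604) = 4

v_p(x) = 1 (factor: 28 = 7^1 · 4); v_p(y) = 3 (factor: 343 = 7^3 · 1). Additivity: v_p(xy) = v_p(x) + v_p(y) = 1 + 3 = 4. (Direct check: xy = 9604 = 7^4 · (4).)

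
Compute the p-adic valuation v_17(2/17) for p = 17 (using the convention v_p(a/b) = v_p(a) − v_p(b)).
v_17(2/17) = -1

Factor powers of 17 from the numerator and denominator of the reduced fraction: 2 = 17^0 · 2 and 17 = 17^1 · 1. Apply v_p(a/b) = v_p(a) − v_p(b): v_17(2/17) = 0 − 1 = -1.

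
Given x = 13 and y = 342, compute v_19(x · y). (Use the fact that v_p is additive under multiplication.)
v_19(4446) = 1

v_p(x) = 0 (factor: 13 = 19^0 · 13); v_p(y) = 1 (factor: 342 = 19^1 · 18). Additivity: v_p(xy) = v_p(x) + v_p(y) = 0 + 1 = 1. (Direct check: xy = 4446 = 19^1 · (234).)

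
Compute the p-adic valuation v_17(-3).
v_17(-3) = 0

v_17(n) is the largest exponent k such that 17^k divides n. Factor out: -3 = -17^0 · 3. (Sign doesn't affect v_p.) So v_17(-3) = 0.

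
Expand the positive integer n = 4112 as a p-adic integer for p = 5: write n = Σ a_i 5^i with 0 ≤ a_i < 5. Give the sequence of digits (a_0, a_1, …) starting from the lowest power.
(a_0, a_1, …) = (2, 2, 4, 2, 1, 1)

Repeated division by 5 gives the digits low-to-high: 4112 = 2 + 2·5^1 + 4·5^2 + 2·5^3 + 1·5^4 + 1·5^5. Digit sequence: (2, 2, 4, 2, 1, 1).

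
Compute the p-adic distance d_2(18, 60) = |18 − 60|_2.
d_2(18, 60) = 1/2

Step 1 — x − y = 18 − 60 = -42. Step 2 — v_2(-42) = 1 (factor: -42 = −(2^1 · 21); the sign does not affect v_p). Step 3 — |x − y|_2 = 2^{-1} = 1/2.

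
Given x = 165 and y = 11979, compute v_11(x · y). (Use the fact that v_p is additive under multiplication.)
v_11(1976535) = 4

v_p(x) = 1 (factor: 165 = 11^1 · 15); v_p(y) = 3 (factor: 11979 = 11^3 · 9). Additivity: v_p(xy) = v_p(x) + v_p(y) = 1 + 3 = 4. (Direct check: xy = 1976535 = 11^4 · (135).)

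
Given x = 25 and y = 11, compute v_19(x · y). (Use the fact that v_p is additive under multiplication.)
v_19(275) = 0

v_p(x) = 0 (factor: 25 = 19^0 · 25); v_p(y) = 0 (factor: 11 = 19^0 · 11). Additivity: v_p(xy) = v_p(x) + v_p(y) = 0 + 0 = 0. (Direct check: xy = 275 = 19^0 · (275).)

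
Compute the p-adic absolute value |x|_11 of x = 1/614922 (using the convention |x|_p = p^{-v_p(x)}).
|1/614922|_11 = 14641

Step 1 — compute v_11(x) by factoring powers of 11 out of the numerator and denominator: v_11(1/614922) = -4. Step 2 — apply |x|_p = p^{-v_p(x)} = 11^{4} = 14641.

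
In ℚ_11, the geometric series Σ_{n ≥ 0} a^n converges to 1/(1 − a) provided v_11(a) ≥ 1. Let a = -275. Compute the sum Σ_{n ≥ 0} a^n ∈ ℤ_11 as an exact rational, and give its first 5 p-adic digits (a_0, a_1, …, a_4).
Σ a^n = 1/(1 − a) = 1/276;  first 5 digits = (1, 8, 6, 7, 7)

v_11(a) = 1 ≥ 1, so the series converges in ℤ_11 to 1/(1 − a) = 1/(1 − (-275)) = 1/276. Expand this rational in ℤ_11: compute digits iteratively via d_i = x_i mod 11, x_{i+1} = (x_i − d_i)/11. The first 5 digits are (1, 8, 6, 7, 7).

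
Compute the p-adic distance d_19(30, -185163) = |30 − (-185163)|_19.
d_19(30, -185163) = 1/6859

Step 1 — x − y = 30 − (-185163) = 185193. Step 2 — v_19(185193) = 3 (factor: 185193 = (19^3 · 27); the sign does not affect v_p). Step 3 — |x − y|_19 = 19^{-3} = 1/6859.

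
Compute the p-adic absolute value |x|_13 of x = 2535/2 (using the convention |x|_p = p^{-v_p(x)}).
|2535/2|_13 = 1/169

Step 1 — compute v_13(x) by factoring powers of 13 out of the numerator and denominator: v_13(2535/2) = 2. Step 2 — apply |x|_p = p^{-v_p(x)} = 13^{-2} = 1/169.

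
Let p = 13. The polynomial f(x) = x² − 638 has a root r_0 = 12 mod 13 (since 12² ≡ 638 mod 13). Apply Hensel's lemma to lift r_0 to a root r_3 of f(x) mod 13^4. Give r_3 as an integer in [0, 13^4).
r_3 = 23763 (mod 28561)

Hensel's recurrence: r_{i+1} = r_i − f(r_i)·(f′(r_i))^{-1} mod 13^{i+2}, with f′(x) = 2x. Iterate:
  r_0 = 12 (mod 13)
  r_1 = 103 (mod 169)
  r_2 = 1793 (mod 2197)
  r_3 = 23763 (mod 28561)
Final: r_3 = 23763, and one checks f(r_3) ≡ 0 mod 13^4.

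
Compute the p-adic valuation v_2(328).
v_2(328) = 3

v_2(n) is the largest exponent k such that 2^k divides n. Factor out: 328 = 2^3 · 41. (Sign doesn't affect v_p.) So v_2(328) = 3.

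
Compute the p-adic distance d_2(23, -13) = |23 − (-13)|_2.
d_2(23, -13) = 1/4

Step 1 — x − y = 23 − (-13) = 36. Step 2 — v_2(36) = 2 (factor: 36 = (2^2 · 9); the sign does not affect v_p). Step 3 — |x − y|_2 = 2^{-2} = 1/4.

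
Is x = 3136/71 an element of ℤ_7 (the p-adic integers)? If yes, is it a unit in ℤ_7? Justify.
x ∈ ℤ_7 but not a unit; v_7(x) = 2 > 0

ℤ_7 = {x ∈ ℚ_7 : v_7(x) ≥ 0} and ℤ_7^× = {x ∈ ℤ_7 : v_7(x) = 0}. Here v_7(3136/71) = v_7(num) − v_7(den) = 2; compare against these criteria.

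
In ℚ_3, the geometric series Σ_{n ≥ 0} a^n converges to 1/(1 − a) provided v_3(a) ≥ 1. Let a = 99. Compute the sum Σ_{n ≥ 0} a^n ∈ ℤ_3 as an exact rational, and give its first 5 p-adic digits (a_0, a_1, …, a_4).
Σ a^n = 1/(1 − a) = -1/98;  first 5 digits = (1, 0, 2, 0, 2)

v_3(a) = 2 ≥ 1, so the series converges in ℤ_3 to 1/(1 − a) = 1/(1 − 99) = -1/98. Expand this rational in ℤ_3: compute digits iteratively via d_i = x_i mod 3, x_{i+1} = (x_i − d_i)/3. The first 5 digits are (1, 0, 2, 0, 2).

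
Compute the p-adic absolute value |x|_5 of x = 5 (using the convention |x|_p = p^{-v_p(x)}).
|5|_5 = 1/5

Step 1 — compute v_5(x) by factoring powers of 5 out of the numerator and denominator: v_5(5) = 1. Step 2 — apply |x|_p = p^{-v_p(x)} = 5^{-1} = 1/5.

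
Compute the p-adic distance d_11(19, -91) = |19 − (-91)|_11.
d_11(19, -91) = 1/11

Step 1 — x − y = 19 − (-91) = 110. Step 2 — v_11(110) = 1 (factor: 110 = (11^1 · 10); the sign does not affect v_p). Step 3 — |x − y|_11 = 11^{-1} = 1/11.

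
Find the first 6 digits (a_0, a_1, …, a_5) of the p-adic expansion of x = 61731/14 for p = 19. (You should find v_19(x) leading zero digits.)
(a_0, …, a_5) = (0, 0, 0, 2, 4, 12)

v_19(61731/14) = 3, so a_0 = ... = a_2 = 0. Factor out: x = 19^3 · u with u = 9/14 a unit in ℤ_19. Expand u iteratively via a_{v+i} = u_i mod 19, u_{i+1} = (u_i − a_{v+i})/19:
  u_0 = 9/14;  a_3 = 2;  u_1 = (u_0 − 2)/19 = -1/14
  u_1 = -1/14;  a_4 = 4;  u_2 = (u_1 − 4)/19 = -3/14
  u_2 = -3/14;  a_5 = 12;  u_3 = (u_2 − 12)/19 = -9/14
Digits: (0, 0, 0, 2, 4, 12).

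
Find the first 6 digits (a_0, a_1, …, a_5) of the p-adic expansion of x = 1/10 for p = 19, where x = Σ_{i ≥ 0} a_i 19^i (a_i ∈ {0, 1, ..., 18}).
(a_0, …, a_5) = (2, 17, 1, 17, 1, 17)

v_19(1/10) = 0 (numerator and denominator both coprime to 19), so x ∈ ℤ_19^×. Compute digits iteratively via a_i = x_i mod 19, x_{i+1} = (x_i − a_i)/19, with x_0 = x:
  x_0 = 1/10;  a_0 = 2;  x_1 = (x_0 − 2)/19 = -1/10
  x_1 = -1/10;  a_1 = 17;  x_2 = (x_1 − 17)/19 = -9/10
  x_2 = -9/10;  a_2 = 1;  x_3 = (x_2 − 1)/19 = -1/10
  x_3 = -1/10;  a_3 = 17;  x_4 = (x_3 − 17)/19 = -9/10
  x_4 = -9/10;  a_4 = 1;  x_5 = (x_4 − 1)/19 = -1/10
  x_5 = -1/10;  a_5 = 17;  x_6 = (x_5 − 17)/19 = -9/10
Digits: (2, 17, 1, 17, 1, 17).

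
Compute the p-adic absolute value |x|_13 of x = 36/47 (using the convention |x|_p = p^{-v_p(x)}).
|36/47|_13 = 1

Step 1 — compute v_13(x) by factoring powers of 13 out of the numerator and denominator: v_13(36/47) = 0. Step 2 — apply |x|_p = p^{-v_p(x)} = 13^{0} = 1.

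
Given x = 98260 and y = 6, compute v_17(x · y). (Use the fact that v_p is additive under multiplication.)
v_17(589560) = 3

v_p(x) = 3 (factor: 98260 = 17^3 · 20); v_p(y) = 0 (factor: 6 = 17^0 · 6). Additivity: v_p(xy) = v_p(x) + v_p(y) = 3 + 0 = 3. (Direct check: xy = 589560 = 17^3 · (120).)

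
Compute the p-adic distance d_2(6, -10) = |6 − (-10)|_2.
d_2(6, -10) = 1/16

Step 1 — x − y = 6 − (-10) = 16. Step 2 — v_2(16) = 4 (factor: 16 = (2^4 · 1); the sign does not affect v_p). Step 3 — |x − y|_2 = 2^{-4} = 1/16.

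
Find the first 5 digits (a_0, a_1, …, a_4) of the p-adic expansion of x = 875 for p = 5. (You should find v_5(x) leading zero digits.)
(a_0, …, a_4) = (0, 0, 0, 2, 1)

v_5(875) = 3, so a_0 = ... = a_2 = 0. Factor out: x = 5^3 · u with u = 7 a unit in ℤ_5. Expand u iteratively via a_{v+i} = u_i mod 5, u_{i+1} = (u_i − a_{v+i})/5:
  u_0 = 7;  a_3 = 2;  u_1 = (u_0 − 2)/5 = 1
  u_1 = 1;  a_4 = 1;  u_2 = (u_1 − 1)/5 = 0
Digits: (0, 0, 0, 2, 1).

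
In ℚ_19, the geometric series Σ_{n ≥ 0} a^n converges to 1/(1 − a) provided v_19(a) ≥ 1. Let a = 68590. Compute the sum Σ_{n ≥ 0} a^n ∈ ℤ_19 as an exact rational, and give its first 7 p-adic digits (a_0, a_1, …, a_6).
Σ a^n = 1/(1 − a) = -1/68589;  first 7 digits = (1, 0, 0, 10, 0, 0, 5)

v_19(a) = 3 ≥ 1, so the series converges in ℤ_19 to 1/(1 − a) = 1/(1 − 68590) = -1/68589. Expand this rational in ℤ_19: compute digits iteratively via d_i = x_i mod 19, x_{i+1} = (x_i − d_i)/19. The first 7 digits are (1, 0, 0, 10, 0, 0, 5).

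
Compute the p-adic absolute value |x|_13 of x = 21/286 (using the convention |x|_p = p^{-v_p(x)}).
|21/286|_13 = 13

Step 1 — compute v_13(x) by factoring powers of 13 out of the numerator and denominator: v_13(21/286) = -1. Step 2 — apply |x|_p = p^{-v_p(x)} = 13^{1} = 13.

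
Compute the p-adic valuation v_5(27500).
v_5(27500) = 4

v_5(n) is the largest exponent k such that 5^k divides n. Factor out: 27500 = 5^4 · 44. (Sign doesn't affect v_p.) So v_5(27500) = 4.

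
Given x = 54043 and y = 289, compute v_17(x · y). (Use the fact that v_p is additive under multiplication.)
v_17(15618427) = 5

v_p(x) = 3 (factor: 54043 = 17^3 · 11); v_p(y) = 2 (factor: 289 = 17^2 · 1). Additivity: v_p(xy) = v_p(x) + v_p(y) = 3 + 2 = 5. (Direct check: xy = 15618427 = 17^5 · (11).)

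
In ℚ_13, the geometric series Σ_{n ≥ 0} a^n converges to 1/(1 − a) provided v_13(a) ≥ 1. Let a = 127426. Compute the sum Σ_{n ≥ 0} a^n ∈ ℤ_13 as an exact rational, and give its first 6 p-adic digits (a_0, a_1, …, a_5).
Σ a^n = 1/(1 − a) = -1/127425;  first 6 digits = (1, 0, 0, 6, 4, 0)

v_13(a) = 3 ≥ 1, so the series converges in ℤ_13 to 1/(1 − a) = 1/(1 − 127426) = -1/127425. Expand this rational in ℤ_13: compute digits iteratively via d_i = x_i mod 13, x_{i+1} = (x_i − d_i)/13. The first 6 digits are (1, 0, 0, 6, 4, 0).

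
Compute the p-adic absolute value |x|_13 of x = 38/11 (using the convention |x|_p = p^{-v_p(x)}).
|38/11|_13 = 1

Step 1 — compute v_13(x) by factoring powers of 13 out of the numerator and denominator: v_13(38/11) = 0. Step 2 — apply |x|_p = p^{-v_p(x)} = 13^{0} = 1.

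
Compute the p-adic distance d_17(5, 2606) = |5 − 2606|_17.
d_17(5, 2606) = 1/289

Step 1 — x − y = 5 − 2606 = -2601. Step 2 — v_17(-2601) = 2 (factor: -2601 = −(17^2 · 9); the sign does not affect v_p). Step 3 — |x − y|_17 = 17^{-2} = 1/289.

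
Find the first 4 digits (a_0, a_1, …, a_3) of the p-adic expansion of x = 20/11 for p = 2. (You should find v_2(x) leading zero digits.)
(a_0, …, a_3) = (0, 0, 1, 1)

v_2(20/11) = 2, so a_0 = ... = a_1 = 0. Factor out: x = 2^2 · u with u = 5/11 a unit in ℤ_2. Expand u iteratively via a_{v+i} = u_i mod 2, u_{i+1} = (u_i − a_{v+i})/2:
  u_0 = 5/11;  a_2 = 1;  u_1 = (u_0 − 1)/2 = -3/11
  u_1 = -3/11;  a_3 = 1;  u_2 = (u_1 − 1)/2 = -7/11
Digits: (0, 0, 1, 1).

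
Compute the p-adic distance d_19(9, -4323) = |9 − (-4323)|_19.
d_19(9, -4323) = 1/361

Step 1 — x − y = 9 − (-4323) = 4332. Step 2 — v_19(4332) = 2 (factor: 4332 = (19^2 · 12); the sign does not affect v_p). Step 3 — |x − y|_19 = 19^{-2} = 1/361.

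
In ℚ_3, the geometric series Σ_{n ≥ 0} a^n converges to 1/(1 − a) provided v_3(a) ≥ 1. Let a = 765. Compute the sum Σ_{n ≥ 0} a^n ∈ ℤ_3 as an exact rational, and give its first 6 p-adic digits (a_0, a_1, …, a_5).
Σ a^n = 1/(1 − a) = -1/764;  first 6 digits = (1, 0, 1, 1, 1, 2)

v_3(a) = 2 ≥ 1, so the series converges in ℤ_3 to 1/(1 − a) = 1/(1 − 765) = -1/764. Expand this rational in ℤ_3: compute digits iteratively via d_i = x_i mod 3, x_{i+1} = (x_i − d_i)/3. The first 6 digits are (1, 0, 1, 1, 1, 2).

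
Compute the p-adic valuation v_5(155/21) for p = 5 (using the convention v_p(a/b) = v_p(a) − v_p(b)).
v_5(155/21) = 1

Factor powers of 5 from the numerator and denominator of the reduced fraction: 155 = 5^1 · 31 and 21 = 5^0 · 21. Apply v_p(a/b) = v_p(a) − v_p(b): v_5(155/21) = 1 − 0 = 1.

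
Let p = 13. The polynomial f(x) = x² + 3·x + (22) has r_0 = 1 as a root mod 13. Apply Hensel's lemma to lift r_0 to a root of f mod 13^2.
r_1 = 131 (mod 169)

Hensel: r_{i+1} = r_i − f(r_i)·(f′(r_i))^{-1} mod 13^{i+2}, f′(x) = 2x + 3. Iterate:
  r_0 = 1 (mod 13)
  r_1 = 131 (mod 169)
Final: r = 131 satisfies f(r) ≡ 0 mod 13^2.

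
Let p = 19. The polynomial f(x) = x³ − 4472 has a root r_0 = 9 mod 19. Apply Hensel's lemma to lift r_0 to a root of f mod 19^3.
r_2 = 2232 (mod 6859)

Hensel: r_{i+1} = r_i − f(r_i)/f′(r_i) mod 19^{i+2}, where f′(x) = 3x². Iterate:
  r_0 = 9 (mod 19)
  r_1 = 66 (mod 361)
  r_2 = 2232 (mod 6859)
Final: r = 2232 with f(r) ≡ 0 mod 19^3.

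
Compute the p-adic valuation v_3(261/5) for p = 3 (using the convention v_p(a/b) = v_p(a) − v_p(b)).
v_3(261/5) = 2

Factor powers of 3 from the numerator and denominator of the reduced fraction: 261 = 3^2 · 29 and 5 = 3^0 · 5. Apply v_p(a/b) = v_p(a) − v_p(b): v_3(261/5) = 2 − 0 = 2.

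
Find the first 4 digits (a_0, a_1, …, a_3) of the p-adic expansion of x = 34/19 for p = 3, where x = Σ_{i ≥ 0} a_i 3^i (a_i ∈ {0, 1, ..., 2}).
(a_0, …, a_3) = (1, 2, 1, 2)

v_3(34/19) = 0 (numerator and denominator both coprime to 3), so x ∈ ℤ_3^×. Compute digits iteratively via a_i = x_i mod 3, x_{i+1} = (x_i − a_i)/3, with x_0 = x:
  x_0 = 34/19;  a_0 = 1;  x_1 = (x_0 − 1)/3 = 5/19
  x_1 = 5/19;  a_1 = 2;  x_2 = (x_1 − 2)/3 = -11/19
  x_2 = -11/19;  a_2 = 1;  x_3 = (x_2 − 1)/3 = -10/19
  x_3 = -10/19;  a_3 = 2;  x_4 = (x_3 − 2)/3 = -16/19
Digits: (1, 2, 1, 2).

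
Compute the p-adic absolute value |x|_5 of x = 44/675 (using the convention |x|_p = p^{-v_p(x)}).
|44/675|_5 = 25

Step 1 — compute v_5(x) by factoring powers of 5 out of the numerator and denominator: v_5(44/675) = -2. Step 2 — apply |x|_p = p^{-v_p(x)} = 5^{2} = 25.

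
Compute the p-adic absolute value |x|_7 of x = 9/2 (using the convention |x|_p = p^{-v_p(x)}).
|9/2|_7 = 1

Step 1 — compute v_7(x) by factoring powers of 7 out of the numerator and denominator: v_7(9/2) = 0. Step 2 — apply |x|_p = p^{-v_p(x)} = 7^{0} = 1.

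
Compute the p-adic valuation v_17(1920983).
v_17(1920983) = 4

v_17(n) is the largest exponent k such that 17^k divides n. Factor out: 1920983 = 17^4 · 23. (Sign doesn't affect v_p.) So v_17(1920983) = 4.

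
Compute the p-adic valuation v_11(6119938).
v_11(6119938) = 5

v_11(n) is the largest exponent k such that 11^k divides n. Factor out: 6119938 = 11^5 · 38. (Sign doesn't affect v_p.) So v_11(6119938) = 5.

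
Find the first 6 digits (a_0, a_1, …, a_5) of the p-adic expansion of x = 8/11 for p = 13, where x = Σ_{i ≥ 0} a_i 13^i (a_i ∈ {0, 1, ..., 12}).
(a_0, …, a_5) = (9, 10, 11, 5, 9, 4)

v_13(8/11) = 0 (numerator and denominator both coprime to 13), so x ∈ ℤ_13^×. Compute digits iteratively via a_i = x_i mod 13, x_{i+1} = (x_i − a_i)/13, with x_0 = x:
  x_0 = 8/11;  a_0 = 9;  x_1 = (x_0 − 9)/13 = -7/11
  x_1 = -7/11;  a_1 = 10;  x_2 = (x_1 − 10)/13 = -9/11
  x_2 = -9/11;  a_2 = 11;  x_3 = (x_2 − 11)/13 = -10/11
  x_3 = -10/11;  a_3 = 5;  x_4 = (x_3 − 5)/13 = -5/11
  x_4 = -5/11;  a_4 = 9;  x_5 = (x_4 − 9)/13 = -8/11
  x_5 = -8/11;  a_5 = 4;  x_6 = (x_5 − 4)/13 = -4/11
Digits: (9, 10, 11, 5, 9, 4).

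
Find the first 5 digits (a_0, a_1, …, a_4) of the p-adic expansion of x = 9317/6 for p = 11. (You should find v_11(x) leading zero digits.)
(a_0, …, a_4) = (0, 0, 0, 3, 9)

v_11(9317/6) = 3, so a_0 = ... = a_2 = 0. Factor out: x = 11^3 · u with u = 7/6 a unit in ℤ_11. Expand u iteratively via a_{v+i} = u_i mod 11, u_{i+1} = (u_i − a_{v+i})/11:
  u_0 = 7/6;  a_3 = 3;  u_1 = (u_0 − 3)/11 = -1/6
  u_1 = -1/6;  a_4 = 9;  u_2 = (u_1 − 9)/11 = -5/6
Digits: (0, 0, 0, 3, 9).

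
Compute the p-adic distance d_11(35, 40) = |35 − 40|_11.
d_11(35, 40) = 1

Step 1 — x − y = 35 − 40 = -5. Step 2 — v_11(-5) = 0 (factor: -5 = −(11^0 · 5); the sign does not affect v_p). Step 3 — |x − y|_11 = 11^{0} = 1.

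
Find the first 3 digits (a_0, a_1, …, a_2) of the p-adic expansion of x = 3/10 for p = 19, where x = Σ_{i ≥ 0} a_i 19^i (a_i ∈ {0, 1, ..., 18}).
(a_0, …, a_2) = (6, 13, 5)

v_19(3/10) = 0 (numerator and denominator both coprime to 19), so x ∈ ℤ_19^×. Compute digits iteratively via a_i = x_i mod 19, x_{i+1} = (x_i − a_i)/19, with x_0 = x:
  x_0 = 3/10;  a_0 = 6;  x_1 = (x_0 − 6)/19 = -3/10
  x_1 = -3/10;  a_1 = 13;  x_2 = (x_1 − 13)/19 = -7/10
  x_2 = -7/10;  a_2 = 5;  x_3 = (x_2 − 5)/19 = -3/10
Digits: (6, 13, 5).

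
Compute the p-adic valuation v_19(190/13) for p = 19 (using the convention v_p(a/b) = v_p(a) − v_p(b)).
v_19(190/13) = 1

Factor powers of 19 from the numerator and denominator of the reduced fraction: 190 = 19^1 · 10 and 13 = 19^0 · 13. Apply v_p(a/b) = v_p(a) − v_p(b): v_19(190/13) = 1 − 0 = 1.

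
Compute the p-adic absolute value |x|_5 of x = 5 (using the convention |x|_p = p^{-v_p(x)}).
|5|_5 = 1/5

Step 1 — compute v_5(x) by factoring powers of 5 out of the numerator and denominator: v_5(5) = 1. Step 2 — apply |x|_p = p^{-v_p(x)} = 5^{-1} = 1/5.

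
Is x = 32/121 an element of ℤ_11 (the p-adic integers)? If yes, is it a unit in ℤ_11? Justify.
x ∉ ℤ_11 (v_11(x) = -2 < 0)

ℤ_11 = {x ∈ ℚ_11 : v_11(x) ≥ 0} and ℤ_11^× = {x ∈ ℤ_11 : v_11(x) = 0}. Here v_11(32/121) = v_11(num) − v_11(den) = -2; compare against these criteria.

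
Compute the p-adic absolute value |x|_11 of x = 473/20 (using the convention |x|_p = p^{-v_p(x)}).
|473/20|_11 = 1/11

Step 1 — compute v_11(x) by factoring powers of 11 out of the numerator and denominator: v_11(473/20) = 1. Step 2 — apply |x|_p = p^{-v_p(x)} = 11^{-1} = 1/11.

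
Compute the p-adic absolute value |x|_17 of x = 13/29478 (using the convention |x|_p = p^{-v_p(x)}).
|13/29478|_17 = 4913

Step 1 — compute v_17(x) by factoring powers of 17 out of the numerator and denominator: v_17(13/29478) = -3. Step 2 — apply |x|_p = p^{-v_p(x)} = 17^{3} = 4913.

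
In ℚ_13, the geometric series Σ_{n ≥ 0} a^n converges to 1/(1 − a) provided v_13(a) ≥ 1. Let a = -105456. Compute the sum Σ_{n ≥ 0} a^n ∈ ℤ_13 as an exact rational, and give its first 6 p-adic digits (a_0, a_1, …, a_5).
Σ a^n = 1/(1 − a) = 1/105457;  first 6 digits = (1, 0, 0, 4, 9, 12)

v_13(a) = 3 ≥ 1, so the series converges in ℤ_13 to 1/(1 − a) = 1/(1 − (-105456)) = 1/105457. Expand this rational in ℤ_13: compute digits iteratively via d_i = x_i mod 13, x_{i+1} = (x_i − d_i)/13. The first 6 digits are (1, 0, 0, 4, 9, 12).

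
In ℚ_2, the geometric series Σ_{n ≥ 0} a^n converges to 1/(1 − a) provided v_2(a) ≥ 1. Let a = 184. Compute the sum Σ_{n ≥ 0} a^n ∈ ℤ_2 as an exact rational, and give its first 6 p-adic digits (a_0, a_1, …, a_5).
Σ a^n = 1/(1 − a) = -1/183;  first 6 digits = (1, 0, 0, 1, 1, 1)

v_2(a) = 3 ≥ 1, so the series converges in ℤ_2 to 1/(1 − a) = 1/(1 − 184) = -1/183. Expand this rational in ℤ_2: compute digits iteratively via d_i = x_i mod 2, x_{i+1} = (x_i − d_i)/2. The first 6 digits are (1, 0, 0, 1, 1, 1).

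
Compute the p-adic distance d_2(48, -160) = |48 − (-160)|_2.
d_2(48, -160) = 1/16

Step 1 — x − y = 48 − (-160) = 208. Step 2 — v_2(208) = 4 (factor: 208 = (2^4 · 13); the sign does not affect v_p). Step 3 — |x − y|_2 = 2^{-4} = 1/16.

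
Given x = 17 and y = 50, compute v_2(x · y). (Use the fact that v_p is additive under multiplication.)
v_2(850) = 1

v_p(x) = 0 (factor: 17 = 2^0 · 17); v_p(y) = 1 (factor: 50 = 2^1 · 25). Additivity: v_p(xy) = v_p(x) + v_p(y) = 0 + 1 = 1. (Direct check: xy = 850 = 2^1 · (425).)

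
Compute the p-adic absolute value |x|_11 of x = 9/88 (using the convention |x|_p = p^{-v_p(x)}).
|9/88|_11 = 11

Step 1 — compute v_11(x) by factoring powers of 11 out of the numerator and denominator: v_11(9/88) = -1. Step 2 — apply |x|_p = p^{-v_p(x)} = 11^{1} = 11.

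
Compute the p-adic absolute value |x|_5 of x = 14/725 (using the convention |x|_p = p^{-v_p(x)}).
|14/725|_5 = 25

Step 1 — compute v_5(x) by factoring powers of 5 out of the numerator and denominator: v_5(14/725) = -2. Step 2 — apply |x|_p = p^{-v_p(x)} = 5^{2} = 25.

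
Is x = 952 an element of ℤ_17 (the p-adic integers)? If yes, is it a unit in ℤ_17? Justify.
x ∈ ℤ_17 but not a unit; v_17(x) = 1 > 0

ℤ_17 = {x ∈ ℚ_17 : v_17(x) ≥ 0} and ℤ_17^× = {x ∈ ℤ_17 : v_17(x) = 0}. Here v_17(952) = v_17(num) − v_17(den) = 1; compare against these criteria.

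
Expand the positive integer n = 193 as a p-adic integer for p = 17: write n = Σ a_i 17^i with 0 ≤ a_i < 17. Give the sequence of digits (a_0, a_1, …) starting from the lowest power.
(a_0, a_1, …) = (6, 11)

Repeated division by 17 gives the digits low-to-high: 193 = 6 + 11·17^1. Digit sequence: (6, 11).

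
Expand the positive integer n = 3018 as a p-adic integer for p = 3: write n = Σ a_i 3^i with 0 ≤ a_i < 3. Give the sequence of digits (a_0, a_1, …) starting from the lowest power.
(a_0, a_1, …) = (0, 1, 2, 0, 1, 0, 1, 1)

Repeated division by 3 gives the digits low-to-high: 3018 = 1·3^1 + 2·3^2 + 1·3^4 + 1·3^6 + 1·3^7. Digit sequence: (0, 1, 2, 0, 1, 0, 1, 1).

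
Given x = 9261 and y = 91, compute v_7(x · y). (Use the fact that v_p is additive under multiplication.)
v_7(842751) = 4

v_p(x) = 3 (factor: 9261 = 7^3 · 27); v_p(y) = 1 (factor: 91 = 7^1 · 13). Additivity: v_p(xy) = v_p(x) + v_p(y) = 3 + 1 = 4. (Direct check: xy = 842751 = 7^4 · (351).)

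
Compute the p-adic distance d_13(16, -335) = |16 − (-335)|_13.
d_13(16, -335) = 1/13

Step 1 — x − y = 16 − (-335) = 351. Step 2 — v_13(351) = 1 (factor: 351 = (13^1 · 27); the sign does not affect v_p). Step 3 — |x − y|_13 = 13^{-1} = 1/13.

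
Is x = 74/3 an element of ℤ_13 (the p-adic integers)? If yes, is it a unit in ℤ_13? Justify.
x ∈ ℤ_13^× (unit); v_13(x) = 0

ℤ_13 = {x ∈ ℚ_13 : v_13(x) ≥ 0} and ℤ_13^× = {x ∈ ℤ_13 : v_13(x) = 0}. Here v_13(74/3) = v_13(num) − v_13(den) = 0; compare against these criteria.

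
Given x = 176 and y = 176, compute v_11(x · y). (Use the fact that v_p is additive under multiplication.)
v_11(30976) = 2

v_p(x) = 1 (factor: 176 = 11^1 · 16); v_p(y) = 1 (factor: 176 = 11^1 · 16). Additivity: v_p(xy) = v_p(x) + v_p(y) = 1 + 1 = 2. (Direct check: xy = 30976 = 11^2 · (256).)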